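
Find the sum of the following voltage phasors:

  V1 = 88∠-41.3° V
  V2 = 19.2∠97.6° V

Step 1 — Convert each phasor to rectangular form:
  V1 = 88·(cos(-41.3°) + j·sin(-41.3°)) = 66.11 - j58.08 V
  V2 = 19.2·(cos(97.6°) + j·sin(97.6°)) = -2.539 + j19.03 V
Step 2 — Sum components: V_total = 63.57 - j39.05 V.
Step 3 — Convert to polar: |V_total| = 74.61 V, ∠V_total = -31.6°.

V_total = 74.61∠-31.6° V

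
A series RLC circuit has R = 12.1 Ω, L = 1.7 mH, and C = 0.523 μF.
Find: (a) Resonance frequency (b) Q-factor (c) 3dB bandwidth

Step 1 — Resonance: ω₀ = 1/√(LC) = 1/√(0.0017·5.23e-07) = 3.354e+04 rad/s.
Step 2 — f₀ = ω₀/(2π) = 5338 Hz.
Step 3 — Series Q: Q = ω₀L/R = 3.354e+04·0.0017/12.1 = 4.712.
Step 4 — Bandwidth: Δω = ω₀/Q = 7118 rad/s; BW = Δω/(2π) = 1133 Hz.

(a) f₀ = 5338 Hz  (b) Q = 4.712  (c) BW = 1133 Hz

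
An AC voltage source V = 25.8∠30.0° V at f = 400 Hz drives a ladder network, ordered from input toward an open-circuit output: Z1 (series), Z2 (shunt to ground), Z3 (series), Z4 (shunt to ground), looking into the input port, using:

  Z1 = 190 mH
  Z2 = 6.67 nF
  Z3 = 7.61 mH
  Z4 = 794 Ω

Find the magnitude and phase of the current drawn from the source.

Step 1 — Angular frequency: ω = 2π·f = 2π·400 = 2513 rad/s.
Step 2 — Component impedances:
  Z1: Z = jωL = j·2513·0.19 = 0 + j477.5 Ω
  Z2: Z = 1/(jωC) = -j/(ω·C) = 0 - j5.965e+04 Ω
  Z3: Z = jωL = j·2513·0.00761 = 0 + j19.13 Ω
  Z4: Z = R = 794 Ω
Step 3 — Ladder network (open output): work backward from the far end, alternating series and parallel combinations. Z_in = 794.4 + j486.1 Ω = 931.3∠31.5° Ω.
Step 4 — Source phasor: V = 25.8∠30.0° V = 22.34 + j12.9 V.
Step 5 — Ohm's law: I = V / Z_total = (22.34 + j12.9) / (794.4 + j486.1) = 0.02769 - j0.0007071 A.
Step 6 — Convert to polar: |I| = 0.0277 A, ∠I = -1.5°.

I = 0.0277∠-1.5° A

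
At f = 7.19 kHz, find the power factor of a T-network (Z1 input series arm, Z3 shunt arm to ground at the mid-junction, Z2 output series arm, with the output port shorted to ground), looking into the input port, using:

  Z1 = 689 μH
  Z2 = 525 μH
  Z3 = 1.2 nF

Step 1 — Angular frequency: ω = 2π·f = 2π·7190 = 4.518e+04 rad/s.
Step 2 — Component impedances:
  Z1: Z = jωL = j·4.518e+04·0.000689 = 0 + j31.13 Ω
  Z2: Z = jωL = j·4.518e+04·0.000525 = 0 + j23.72 Ω
  Z3: Z = 1/(jωC) = -j/(ω·C) = 0 - j1.845e+04 Ω
Step 3 — With the output port shorted to ground, the output series arm Z2 runs from the junction to ground; the shunt arm Z3 also runs from the junction to ground. They appear in parallel: Z3 || Z2 = 0 + j23.75 Ω.
Step 4 — Series with input arm Z1: Z_in = Z1 + (Z3 || Z2) = 0 + j54.87 Ω = 54.87∠90.0° Ω.
Step 5 — Power factor: PF = cos(φ) = Re(Z)/|Z| = 0/54.87 = 0.
Step 6 — Type: Im(Z) = 54.87 ⇒ lagging (phase φ = 90.0°).

PF = 0 (lagging, φ = 90.0°)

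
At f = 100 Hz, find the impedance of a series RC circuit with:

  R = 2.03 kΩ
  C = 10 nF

Step 1 — Angular frequency: ω = 2π·f = 2π·100 = 628.3 rad/s.
Step 2 — Component impedances:
  R: Z = R = 2030 Ω
  C: Z = 1/(jωC) = -j/(ω·C) = 0 - j1.592e+05 Ω
Step 3 — Series combination: Z_total = R + C = 2030 - j1.592e+05 Ω = 1.592e+05∠-89.3° Ω.

Z = 2030 - j1.592e+05 Ω = 1.592e+05∠-89.3° Ω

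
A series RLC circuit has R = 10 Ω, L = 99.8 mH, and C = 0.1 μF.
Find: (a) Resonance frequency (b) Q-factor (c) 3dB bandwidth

Step 1 — Resonance: ω₀ = 1/√(LC) = 1/√(0.0998·1e-07) = 1.001e+04 rad/s.
Step 2 — f₀ = ω₀/(2π) = 1593 Hz.
Step 3 — Series Q: Q = ω₀L/R = 1.001e+04·0.0998/10 = 99.9.
Step 4 — Bandwidth: Δω = ω₀/Q = 100.2 rad/s; BW = Δω/(2π) = 15.95 Hz.

(a) f₀ = 1593 Hz  (b) Q = 99.9  (c) BW = 15.95 Hz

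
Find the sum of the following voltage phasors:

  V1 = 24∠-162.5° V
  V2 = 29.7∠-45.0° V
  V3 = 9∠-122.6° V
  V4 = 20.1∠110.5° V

Step 1 — Convert each phasor to rectangular form:
  V1 = 24·(cos(-162.5°) + j·sin(-162.5°)) = -22.89 - j7.217 V
  V2 = 29.7·(cos(-45.0°) + j·sin(-45.0°)) = 21 - j21 V
  V3 = 9·(cos(-122.6°) + j·sin(-122.6°)) = -4.849 - j7.582 V
  V4 = 20.1·(cos(110.5°) + j·sin(110.5°)) = -7.039 + j18.83 V
Step 2 — Sum components: V_total = -13.78 - j16.97 V.
Step 3 — Convert to polar: |V_total| = 21.86 V, ∠V_total = -129.1°.

V_total = 21.86∠-129.1° V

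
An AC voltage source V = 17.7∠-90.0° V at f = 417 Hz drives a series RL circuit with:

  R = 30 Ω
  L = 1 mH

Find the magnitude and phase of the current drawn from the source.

Step 1 — Angular frequency: ω = 2π·f = 2π·417 = 2620 rad/s.
Step 2 — Component impedances:
  R: Z = R = 30 Ω
  L: Z = jωL = j·2620·0.001 = 0 + j2.62 Ω
Step 3 — Series combination: Z_total = R + L = 30 + j2.62 Ω = 30.11∠5.0° Ω.
Step 4 — Source phasor: V = 17.7∠-90.0° V = 0 - j17.7 V.
Step 5 — Ohm's law: I = V / Z_total = (0 - j17.7) / (30 + j2.62) = -0.05114 - j0.5855 A.
Step 6 — Convert to polar: |I| = 0.5878 A, ∠I = -95.0°.

I = 0.5878∠-95.0° A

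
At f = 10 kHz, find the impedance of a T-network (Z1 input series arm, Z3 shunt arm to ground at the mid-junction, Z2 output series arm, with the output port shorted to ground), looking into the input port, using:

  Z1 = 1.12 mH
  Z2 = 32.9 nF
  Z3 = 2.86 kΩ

Step 1 — Angular frequency: ω = 2π·f = 2π·1e+04 = 6.283e+04 rad/s.
Step 2 — Component impedances:
  Z1: Z = jωL = j·6.283e+04·0.00112 = 0 + j70.37 Ω
  Z2: Z = 1/(jωC) = -j/(ω·C) = 0 - j483.8 Ω
  Z3: Z = R = 2860 Ω
Step 3 — With the output port shorted to ground, the output series arm Z2 runs from the junction to ground; the shunt arm Z3 also runs from the junction to ground. They appear in parallel: Z3 || Z2 = 79.55 - j470.3 Ω.
Step 4 — Series with input arm Z1: Z_in = Z1 + (Z3 || Z2) = 79.55 - j399.9 Ω = 407.8∠-78.8° Ω.

Z = 79.55 - j399.9 Ω = 407.8∠-78.8° Ω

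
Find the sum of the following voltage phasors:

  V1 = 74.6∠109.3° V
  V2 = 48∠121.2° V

Step 1 — Convert each phasor to rectangular form:
  V1 = 74.6·(cos(109.3°) + j·sin(109.3°)) = -24.66 + j70.41 V
  V2 = 48·(cos(121.2°) + j·sin(121.2°)) = -24.87 + j41.06 V
Step 2 — Sum components: V_total = -49.52 + j111.5 V.
Step 3 — Convert to polar: |V_total| = 122 V, ∠V_total = 114.0°.

V_total = 122∠114.0° V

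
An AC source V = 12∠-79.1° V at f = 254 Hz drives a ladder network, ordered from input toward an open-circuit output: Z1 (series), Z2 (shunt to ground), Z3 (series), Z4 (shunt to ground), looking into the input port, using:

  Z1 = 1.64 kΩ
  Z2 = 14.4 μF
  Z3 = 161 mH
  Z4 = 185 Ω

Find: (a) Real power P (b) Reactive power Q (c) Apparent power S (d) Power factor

Step 1 — Angular frequency: ω = 2π·f = 2π·254 = 1596 rad/s.
Step 2 — Component impedances:
  Z1: Z = R = 1640 Ω
  Z2: Z = 1/(jωC) = -j/(ω·C) = 0 - j43.51 Ω
  Z3: Z = jωL = j·1596·0.161 = 0 + j256.9 Ω
  Z4: Z = R = 185 Ω
Step 3 — Ladder network (open output): work backward from the far end, alternating series and parallel combinations. Z_in = 1644 - j48.58 Ω = 1645∠-1.7° Ω.
Step 4 — Source phasor: V = 12∠-79.1° V = 2.269 - j11.78 V.
Step 5 — Current: I = V / Z = 0.00159 - j0.007119 A = 0.007294∠-77.4° A.
Step 6 — Complex power: S = V·I* = 0.08749 - j0.002585 VA.
Step 7 — Real power: P = Re(S) = 0.08749 W.
Step 8 — Reactive power: Q = Im(S) = -0.002585 VAR.
Step 9 — Apparent power: |S| = 0.08753 VA.
Step 10 — Power factor: PF = P/|S| = 0.9996 (leading).

(a) P = 0.08749 W  (b) Q = -0.002585 VAR  (c) S = 0.08753 VA  (d) PF = 0.9996 (leading)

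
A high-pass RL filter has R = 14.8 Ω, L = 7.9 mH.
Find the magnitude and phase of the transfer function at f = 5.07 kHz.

Step 1 — Angular frequency: ω = 2π·5070 = 3.186e+04 rad/s.
Step 2 — Transfer function: H(jω) = jωL/(R + jωL).
Step 3 — Numerator jωL = j·251.7; denominator R + jωL = 14.8 + j251.7.
Step 4 — H = 0.9966 + j0.05861.
Step 5 — Magnitude: |H| = 0.9983 (-0.0 dB); phase: φ = 3.4°.

|H| = 0.9983 (-0.0 dB), φ = 3.4°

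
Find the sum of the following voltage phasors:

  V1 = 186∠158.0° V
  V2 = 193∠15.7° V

Step 1 — Convert each phasor to rectangular form:
  V1 = 186·(cos(158.0°) + j·sin(158.0°)) = -172.5 + j69.68 V
  V2 = 193·(cos(15.7°) + j·sin(15.7°)) = 185.8 + j52.23 V
Step 2 — Sum components: V_total = 13.34 + j121.9 V.
Step 3 — Convert to polar: |V_total| = 122.6 V, ∠V_total = 83.8°.

V_total = 122.6∠83.8° V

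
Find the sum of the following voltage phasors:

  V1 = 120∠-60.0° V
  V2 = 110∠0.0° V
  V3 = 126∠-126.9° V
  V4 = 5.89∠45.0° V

Step 1 — Convert each phasor to rectangular form:
  V1 = 120·(cos(-60.0°) + j·sin(-60.0°)) = 60 - j103.9 V
  V2 = 110·(cos(0.0°) + j·sin(0.0°)) = 110 V
  V3 = 126·(cos(-126.9°) + j·sin(-126.9°)) = -75.65 - j100.8 V
  V4 = 5.89·(cos(45.0°) + j·sin(45.0°)) = 4.165 + j4.165 V
Step 2 — Sum components: V_total = 98.51 - j200.5 V.
Step 3 — Convert to polar: |V_total| = 223.4 V, ∠V_total = -63.8°.

V_total = 223.4∠-63.8° V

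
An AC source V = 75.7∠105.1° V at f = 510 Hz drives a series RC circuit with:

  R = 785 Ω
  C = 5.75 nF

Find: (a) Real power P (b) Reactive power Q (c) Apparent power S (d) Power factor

Step 1 — Angular frequency: ω = 2π·f = 2π·510 = 3204 rad/s.
Step 2 — Component impedances:
  R: Z = R = 785 Ω
  C: Z = 1/(jωC) = -j/(ω·C) = 0 - j5.427e+04 Ω
Step 3 — Series combination: Z_total = R + C = 785 - j5.427e+04 Ω = 5.428e+04∠-89.2° Ω.
Step 4 — Source phasor: V = 75.7∠105.1° V = -19.72 + j73.09 V.
Step 5 — Current: I = V / Z = -0.001352 - j0.0003438 A = 0.001395∠-165.7° A.
Step 6 — Complex power: S = V·I* = 0.001527 - j0.1056 VA.
Step 7 — Real power: P = Re(S) = 0.001527 W.
Step 8 — Reactive power: Q = Im(S) = -0.1056 VAR.
Step 9 — Apparent power: |S| = 0.1056 VA.
Step 10 — Power factor: PF = P/|S| = 0.01446 (leading).

(a) P = 0.001527 W  (b) Q = -0.1056 VAR  (c) S = 0.1056 VA  (d) PF = 0.01446 (leading)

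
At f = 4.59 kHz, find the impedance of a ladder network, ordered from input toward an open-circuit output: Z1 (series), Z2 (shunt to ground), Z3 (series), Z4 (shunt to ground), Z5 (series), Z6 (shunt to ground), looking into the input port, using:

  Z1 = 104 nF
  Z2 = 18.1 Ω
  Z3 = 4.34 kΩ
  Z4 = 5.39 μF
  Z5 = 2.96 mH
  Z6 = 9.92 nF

Step 1 — Angular frequency: ω = 2π·f = 2π·4590 = 2.884e+04 rad/s.
Step 2 — Component impedances:
  Z1: Z = 1/(jωC) = -j/(ω·C) = 0 - j333.4 Ω
  Z2: Z = R = 18.1 Ω
  Z3: Z = R = 4340 Ω
  Z4: Z = 1/(jωC) = -j/(ω·C) = 0 - j6.433 Ω
  Z5: Z = jωL = j·2.884e+04·0.00296 = 0 + j85.37 Ω
  Z6: Z = 1/(jωC) = -j/(ω·C) = 0 - j3495 Ω
Step 3 — Ladder network (open output): work backward from the far end, alternating series and parallel combinations. Z_in = 18.02 - j333.4 Ω = 333.9∠-86.9° Ω.

Z = 18.02 - j333.4 Ω = 333.9∠-86.9° Ω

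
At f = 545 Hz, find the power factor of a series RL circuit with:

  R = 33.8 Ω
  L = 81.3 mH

Step 1 — Angular frequency: ω = 2π·f = 2π·545 = 3424 rad/s.
Step 2 — Component impedances:
  R: Z = R = 33.8 Ω
  L: Z = jωL = j·3424·0.0813 = 0 + j278.4 Ω
Step 3 — Series combination: Z_total = R + L = 33.8 + j278.4 Ω = 280.4∠83.1° Ω.
Step 4 — Power factor: PF = cos(φ) = Re(Z)/|Z| = 33.8/280.4 = 0.1205.
Step 5 — Type: Im(Z) = 278.4 ⇒ lagging (phase φ = 83.1°).

PF = 0.1205 (lagging, φ = 83.1°)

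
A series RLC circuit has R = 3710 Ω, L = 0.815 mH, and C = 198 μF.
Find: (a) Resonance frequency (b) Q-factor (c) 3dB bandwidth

Step 1 — Resonance: ω₀ = 1/√(LC) = 1/√(0.000815·0.000198) = 2489 rad/s.
Step 2 — f₀ = ω₀/(2π) = 396.2 Hz.
Step 3 — Series Q: Q = ω₀L/R = 2489·0.000815/3710 = 0.0005469.
Step 4 — Bandwidth: Δω = ω₀/Q = 4.552e+06 rad/s; BW = Δω/(2π) = 7.245e+05 Hz.

(a) f₀ = 396.2 Hz  (b) Q = 0.0005469  (c) BW = 7.245e+05 Hz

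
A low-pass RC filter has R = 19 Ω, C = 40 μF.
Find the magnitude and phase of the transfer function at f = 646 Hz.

Step 1 — Angular frequency: ω = 2π·646 = 4059 rad/s.
Step 2 — Transfer function: H(jω) = 1/(1 + jωRC).
Step 3 — Denominator: 1 + jωRC = 1 + j·4059·19·4e-05 = 1 + j3.085.
Step 4 — H = 0.09509 - j0.2933.
Step 5 — Magnitude: |H| = 0.3084 (-10.2 dB); phase: φ = -72.0°.

|H| = 0.3084 (-10.2 dB), φ = -72.0°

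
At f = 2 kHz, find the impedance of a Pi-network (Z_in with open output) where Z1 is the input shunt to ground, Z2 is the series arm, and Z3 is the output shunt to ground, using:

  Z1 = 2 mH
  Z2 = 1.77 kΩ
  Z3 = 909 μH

Step 1 — Angular frequency: ω = 2π·f = 2π·2000 = 1.257e+04 rad/s.
Step 2 — Component impedances:
  Z1: Z = jωL = j·1.257e+04·0.002 = 0 + j25.13 Ω
  Z2: Z = R = 1770 Ω
  Z3: Z = jωL = j·1.257e+04·0.000909 = 0 + j11.42 Ω
Step 3 — With open output, the series arm Z2 and the output shunt Z3 appear in series to ground: Z2 + Z3 = 1770 + j11.42 Ω.
Step 4 — Parallel with input shunt Z1: Z_in = Z1 || (Z2 + Z3) = 0.3567 + j25.13 Ω = 25.13∠89.2° Ω.

Z = 0.3567 + j25.13 Ω = 25.13∠89.2° Ω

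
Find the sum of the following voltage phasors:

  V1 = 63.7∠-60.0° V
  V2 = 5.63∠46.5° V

Step 1 — Convert each phasor to rectangular form:
  V1 = 63.7·(cos(-60.0°) + j·sin(-60.0°)) = 31.85 - j55.17 V
  V2 = 5.63·(cos(46.5°) + j·sin(46.5°)) = 3.875 + j4.084 V
Step 2 — Sum components: V_total = 35.73 - j51.08 V.
Step 3 — Convert to polar: |V_total| = 62.34 V, ∠V_total = -55.0°.

V_total = 62.34∠-55.0° V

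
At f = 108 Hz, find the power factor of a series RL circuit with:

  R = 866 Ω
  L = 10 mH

Step 1 — Angular frequency: ω = 2π·f = 2π·108 = 678.6 rad/s.
Step 2 — Component impedances:
  R: Z = R = 866 Ω
  L: Z = jωL = j·678.6·0.01 = 0 + j6.786 Ω
Step 3 — Series combination: Z_total = R + L = 866 + j6.786 Ω = 866∠0.4° Ω.
Step 4 — Power factor: PF = cos(φ) = Re(Z)/|Z| = 866/866 = 1.
Step 5 — Type: Im(Z) = 6.786 ⇒ lagging (phase φ = 0.4°).

PF = 1 (lagging, φ = 0.4°)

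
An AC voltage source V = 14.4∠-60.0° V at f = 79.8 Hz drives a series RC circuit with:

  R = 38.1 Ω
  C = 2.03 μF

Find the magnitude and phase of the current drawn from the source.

Step 1 — Angular frequency: ω = 2π·f = 2π·79.8 = 501.4 rad/s.
Step 2 — Component impedances:
  R: Z = R = 38.1 Ω
  C: Z = 1/(jωC) = -j/(ω·C) = 0 - j982.5 Ω
Step 3 — Series combination: Z_total = R + C = 38.1 - j982.5 Ω = 983.2∠-87.8° Ω.
Step 4 — Source phasor: V = 14.4∠-60.0° V = 7.2 - j12.47 V.
Step 5 — Ohm's law: I = V / Z_total = (7.2 - j12.47) / (38.1 - j982.5) = 0.01296 + j0.006826 A.
Step 6 — Convert to polar: |I| = 0.01465 A, ∠I = 27.8°.

I = 0.01465∠27.8° A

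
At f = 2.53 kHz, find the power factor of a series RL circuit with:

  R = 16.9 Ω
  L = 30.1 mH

Step 1 — Angular frequency: ω = 2π·f = 2π·2530 = 1.59e+04 rad/s.
Step 2 — Component impedances:
  R: Z = R = 16.9 Ω
  L: Z = jωL = j·1.59e+04·0.0301 = 0 + j478.5 Ω
Step 3 — Series combination: Z_total = R + L = 16.9 + j478.5 Ω = 478.8∠88.0° Ω.
Step 4 — Power factor: PF = cos(φ) = Re(Z)/|Z| = 16.9/478.8 = 0.0353.
Step 5 — Type: Im(Z) = 478.5 ⇒ lagging (phase φ = 88.0°).

PF = 0.0353 (lagging, φ = 88.0°)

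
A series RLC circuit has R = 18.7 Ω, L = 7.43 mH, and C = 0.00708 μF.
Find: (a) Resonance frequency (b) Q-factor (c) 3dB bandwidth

Step 1 — Resonance condition Im(Z)=0 gives ω₀ = 1/√(LC).
Step 2 — ω₀ = 1/√(0.00743·7.08e-09) = 1.379e+05 rad/s.
Step 3 — f₀ = ω₀/(2π) = 2.194e+04 Hz.
Step 4 — Series Q: Q = ω₀L/R = 1.379e+05·0.00743/18.7 = 54.78.
Step 5 — 3dB bandwidth: Δω = ω₀/Q = 2517 rad/s; BW = Δω/(2π) = 400.6 Hz.

(a) f₀ = 2.194e+04 Hz  (b) Q = 54.78  (c) BW = 400.6 Hz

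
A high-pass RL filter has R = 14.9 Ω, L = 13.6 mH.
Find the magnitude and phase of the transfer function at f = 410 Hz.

Step 1 — Angular frequency: ω = 2π·410 = 2576 rad/s.
Step 2 — Transfer function: H(jω) = jωL/(R + jωL).
Step 3 — Numerator jωL = j·35.04; denominator R + jωL = 14.9 + j35.04.
Step 4 — H = 0.8468 + j0.3601.
Step 5 — Magnitude: |H| = 0.9202 (-0.7 dB); phase: φ = 23.0°.

|H| = 0.9202 (-0.7 dB), φ = 23.0°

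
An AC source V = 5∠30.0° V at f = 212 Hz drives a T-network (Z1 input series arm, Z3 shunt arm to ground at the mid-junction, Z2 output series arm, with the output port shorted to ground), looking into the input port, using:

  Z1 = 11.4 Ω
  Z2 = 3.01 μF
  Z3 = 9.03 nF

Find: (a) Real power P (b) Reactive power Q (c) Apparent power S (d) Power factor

Step 1 — Angular frequency: ω = 2π·f = 2π·212 = 1332 rad/s.
Step 2 — Component impedances:
  Z1: Z = R = 11.4 Ω
  Z2: Z = 1/(jωC) = -j/(ω·C) = 0 - j249.4 Ω
  Z3: Z = 1/(jωC) = -j/(ω·C) = 0 - j8.314e+04 Ω
Step 3 — With the output port shorted to ground, the output series arm Z2 runs from the junction to ground; the shunt arm Z3 also runs from the junction to ground. They appear in parallel: Z3 || Z2 = 0 - j248.7 Ω.
Step 4 — Series with input arm Z1: Z_in = Z1 + (Z3 || Z2) = 11.4 - j248.7 Ω = 248.9∠-87.4° Ω.
Step 5 — Source phasor: V = 5∠30.0° V = 4.33 + j2.5 V.
Step 6 — Current: I = V / Z = -0.009236 + j0.01784 A = 0.02009∠117.4° A.
Step 7 — Complex power: S = V·I* = 0.004599 - j0.1003 VA.
Step 8 — Real power: P = Re(S) = 0.004599 W.
Step 9 — Reactive power: Q = Im(S) = -0.1003 VAR.
Step 10 — Apparent power: |S| = 0.1004 VA.
Step 11 — Power factor: PF = P/|S| = 0.0458 (leading).

(a) P = 0.004599 W  (b) Q = -0.1003 VAR  (c) S = 0.1004 VA  (d) PF = 0.0458 (leading)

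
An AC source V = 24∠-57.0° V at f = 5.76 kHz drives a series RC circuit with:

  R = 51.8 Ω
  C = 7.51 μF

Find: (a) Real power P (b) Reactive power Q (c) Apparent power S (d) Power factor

Step 1 — Angular frequency: ω = 2π·f = 2π·5760 = 3.619e+04 rad/s.
Step 2 — Component impedances:
  R: Z = R = 51.8 Ω
  C: Z = 1/(jωC) = -j/(ω·C) = 0 - j3.679 Ω
Step 3 — Series combination: Z_total = R + C = 51.8 - j3.679 Ω = 51.93∠-4.1° Ω.
Step 4 — Source phasor: V = 24∠-57.0° V = 13.07 - j20.13 V.
Step 5 — Current: I = V / Z = 0.2785 - j0.3688 A = 0.4622∠-52.9° A.
Step 6 — Complex power: S = V·I* = 11.06 - j0.7858 VA.
Step 7 — Real power: P = Re(S) = 11.06 W.
Step 8 — Reactive power: Q = Im(S) = -0.7858 VAR.
Step 9 — Apparent power: |S| = 11.09 VA.
Step 10 — Power factor: PF = P/|S| = 0.9975 (leading).

(a) P = 11.06 W  (b) Q = -0.7858 VAR  (c) S = 11.09 VA  (d) PF = 0.9975 (leading)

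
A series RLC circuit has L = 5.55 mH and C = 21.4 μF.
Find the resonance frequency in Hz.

Step 1 — Resonance condition Im(Z)=0 gives ω₀ = 1/√(LC).
Step 2 — ω₀ = 1/√(0.00555·2.14e-05) = 2902 rad/s.
Step 3 — f₀ = ω₀/(2π) = 461.8 Hz.

f₀ = 461.8 Hz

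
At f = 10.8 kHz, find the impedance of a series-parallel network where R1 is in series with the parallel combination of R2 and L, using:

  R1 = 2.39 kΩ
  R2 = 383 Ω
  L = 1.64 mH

Step 1 — Angular frequency: ω = 2π·f = 2π·1.08e+04 = 6.786e+04 rad/s.
Step 2 — Component impedances:
  R1: Z = R = 2390 Ω
  R2: Z = R = 383 Ω
  L: Z = jωL = j·6.786e+04·0.00164 = 0 + j111.3 Ω
Step 3 — Parallel branch: R2 || L = 1/(1/R2 + 1/L) = 29.82 + j102.6 Ω.
Step 4 — Series with R1: Z_total = R1 + (R2 || L) = 2420 + j102.6 Ω = 2422∠2.4° Ω.

Z = 2420 + j102.6 Ω = 2422∠2.4° Ω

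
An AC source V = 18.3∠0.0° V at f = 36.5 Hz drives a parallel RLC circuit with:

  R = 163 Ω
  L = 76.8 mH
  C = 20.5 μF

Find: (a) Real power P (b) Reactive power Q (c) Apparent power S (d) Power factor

Step 1 — Angular frequency: ω = 2π·f = 2π·36.5 = 229.3 rad/s.
Step 2 — Component impedances:
  R: Z = R = 163 Ω
  L: Z = jωL = j·229.3·0.0768 = 0 + j17.61 Ω
  C: Z = 1/(jωC) = -j/(ω·C) = 0 - j212.7 Ω
Step 3 — Parallel combination: 1/Z_total = 1/R + 1/L + 1/C; Z_total = 2.231 + j18.94 Ω = 19.07∠83.3° Ω.
Step 4 — Source phasor: V = 18.3∠0.0° V = 18.3 V.
Step 5 — Current: I = V / Z = 0.1123 - j0.953 A = 0.9596∠-83.3° A.
Step 6 — Complex power: S = V·I* = 2.055 + j17.44 VA.
Step 7 — Real power: P = Re(S) = 2.055 W.
Step 8 — Reactive power: Q = Im(S) = 17.44 VAR.
Step 9 — Apparent power: |S| = 17.56 VA.
Step 10 — Power factor: PF = P/|S| = 0.117 (lagging).

(a) P = 2.055 W  (b) Q = 17.44 VAR  (c) S = 17.56 VA  (d) PF = 0.117 (lagging)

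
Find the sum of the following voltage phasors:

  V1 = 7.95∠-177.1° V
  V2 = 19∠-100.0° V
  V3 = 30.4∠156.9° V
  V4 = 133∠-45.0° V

Step 1 — Convert each phasor to rectangular form:
  V1 = 7.95·(cos(-177.1°) + j·sin(-177.1°)) = -7.94 - j0.4022 V
  V2 = 19·(cos(-100.0°) + j·sin(-100.0°)) = -3.299 - j18.71 V
  V3 = 30.4·(cos(156.9°) + j·sin(156.9°)) = -27.96 + j11.93 V
  V4 = 133·(cos(-45.0°) + j·sin(-45.0°)) = 94.05 - j94.05 V
Step 2 — Sum components: V_total = 54.84 - j101.2 V.
Step 3 — Convert to polar: |V_total| = 115.1 V, ∠V_total = -61.6°.

V_total = 115.1∠-61.6° V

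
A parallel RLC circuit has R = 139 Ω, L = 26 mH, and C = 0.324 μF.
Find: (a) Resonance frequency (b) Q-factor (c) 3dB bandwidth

Step 1 — Resonance: ω₀ = 1/√(LC) = 1/√(0.026·3.24e-07) = 1.09e+04 rad/s.
Step 2 — f₀ = ω₀/(2π) = 1734 Hz.
Step 3 — Parallel Q: Q = R/(ω₀L) = 139/(1.09e+04·0.026) = 0.4907.
Step 4 — Bandwidth: Δω = ω₀/Q = 2.22e+04 rad/s; BW = Δω/(2π) = 3534 Hz.

(a) f₀ = 1734 Hz  (b) Q = 0.4907  (c) BW = 3534 Hz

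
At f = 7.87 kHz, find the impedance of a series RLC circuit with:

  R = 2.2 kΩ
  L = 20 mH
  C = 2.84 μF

Step 1 — Angular frequency: ω = 2π·f = 2π·7870 = 4.945e+04 rad/s.
Step 2 — Component impedances:
  R: Z = R = 2200 Ω
  L: Z = jωL = j·4.945e+04·0.02 = 0 + j989 Ω
  C: Z = 1/(jωC) = -j/(ω·C) = 0 - j7.121 Ω
Step 3 — Series combination: Z_total = R + L + C = 2200 + j981.9 Ω = 2409∠24.1° Ω.

Z = 2200 + j981.9 Ω = 2409∠24.1° Ω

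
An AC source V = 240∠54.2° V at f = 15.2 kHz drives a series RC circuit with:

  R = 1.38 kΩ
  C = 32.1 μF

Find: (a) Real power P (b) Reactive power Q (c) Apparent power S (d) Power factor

Step 1 — Angular frequency: ω = 2π·f = 2π·1.52e+04 = 9.55e+04 rad/s.
Step 2 — Component impedances:
  R: Z = R = 1380 Ω
  C: Z = 1/(jωC) = -j/(ω·C) = 0 - j0.3262 Ω
Step 3 — Series combination: Z_total = R + C = 1380 - j0.3262 Ω = 1380∠-0.0° Ω.
Step 4 — Source phasor: V = 240∠54.2° V = 140.4 + j194.7 V.
Step 5 — Current: I = V / Z = 0.1017 + j0.1411 A = 0.1739∠54.2° A.
Step 6 — Complex power: S = V·I* = 41.74 - j0.009866 VA.
Step 7 — Real power: P = Re(S) = 41.74 W.
Step 8 — Reactive power: Q = Im(S) = -0.009866 VAR.
Step 9 — Apparent power: |S| = 41.74 VA.
Step 10 — Power factor: PF = P/|S| = 1 (leading).

(a) P = 41.74 W  (b) Q = -0.009866 VAR  (c) S = 41.74 VA  (d) PF = 1 (leading)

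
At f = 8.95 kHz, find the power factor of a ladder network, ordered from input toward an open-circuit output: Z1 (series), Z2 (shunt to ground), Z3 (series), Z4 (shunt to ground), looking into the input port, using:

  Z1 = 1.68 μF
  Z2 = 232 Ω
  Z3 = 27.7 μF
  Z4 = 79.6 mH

Step 1 — Angular frequency: ω = 2π·f = 2π·8950 = 5.623e+04 rad/s.
Step 2 — Component impedances:
  Z1: Z = 1/(jωC) = -j/(ω·C) = 0 - j10.58 Ω
  Z2: Z = R = 232 Ω
  Z3: Z = 1/(jωC) = -j/(ω·C) = 0 - j0.642 Ω
  Z4: Z = jωL = j·5.623e+04·0.0796 = 0 + j4476 Ω
Step 3 — Ladder network (open output): work backward from the far end, alternating series and parallel combinations. Z_in = 231.4 + j1.409 Ω = 231.4∠0.3° Ω.
Step 4 — Power factor: PF = cos(φ) = Re(Z)/|Z| = 231.4/231.4 = 1.
Step 5 — Type: Im(Z) = 1.409 ⇒ lagging (phase φ = 0.3°).

PF = 1 (lagging, φ = 0.3°)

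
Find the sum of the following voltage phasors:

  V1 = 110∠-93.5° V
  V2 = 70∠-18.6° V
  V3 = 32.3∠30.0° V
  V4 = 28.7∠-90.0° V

Step 1 — Convert each phasor to rectangular form:
  V1 = 110·(cos(-93.5°) + j·sin(-93.5°)) = -6.715 - j109.8 V
  V2 = 70·(cos(-18.6°) + j·sin(-18.6°)) = 66.34 - j22.33 V
  V3 = 32.3·(cos(30.0°) + j·sin(30.0°)) = 27.97 + j16.15 V
  V4 = 28.7·(cos(-90.0°) + j·sin(-90.0°)) = 0 - j28.7 V
Step 2 — Sum components: V_total = 87.6 - j144.7 V.
Step 3 — Convert to polar: |V_total| = 169.1 V, ∠V_total = -58.8°.

V_total = 169.1∠-58.8° V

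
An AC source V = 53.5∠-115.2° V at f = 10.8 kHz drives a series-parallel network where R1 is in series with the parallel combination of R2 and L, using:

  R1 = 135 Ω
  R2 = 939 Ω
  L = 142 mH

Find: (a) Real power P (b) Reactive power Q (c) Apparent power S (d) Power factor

Step 1 — Angular frequency: ω = 2π·f = 2π·1.08e+04 = 6.786e+04 rad/s.
Step 2 — Component impedances:
  R1: Z = R = 135 Ω
  R2: Z = R = 939 Ω
  L: Z = jωL = j·6.786e+04·0.142 = 0 + j9636 Ω
Step 3 — Parallel branch: R2 || L = 1/(1/R2 + 1/L) = 930.2 + j90.64 Ω.
Step 4 — Series with R1: Z_total = R1 + (R2 || L) = 1065 + j90.64 Ω = 1069∠4.9° Ω.
Step 5 — Source phasor: V = 53.5∠-115.2° V = -22.78 - j48.41 V.
Step 6 — Current: I = V / Z = -0.02507 - j0.04331 A = 0.05005∠-120.1° A.
Step 7 — Complex power: S = V·I* = 2.668 + j0.227 VA.
Step 8 — Real power: P = Re(S) = 2.668 W.
Step 9 — Reactive power: Q = Im(S) = 0.227 VAR.
Step 10 — Apparent power: |S| = 2.677 VA.
Step 11 — Power factor: PF = P/|S| = 0.9964 (lagging).

(a) P = 2.668 W  (b) Q = 0.227 VAR  (c) S = 2.677 VA  (d) PF = 0.9964 (lagging)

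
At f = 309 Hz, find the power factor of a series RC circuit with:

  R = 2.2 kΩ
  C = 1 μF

Step 1 — Angular frequency: ω = 2π·f = 2π·309 = 1942 rad/s.
Step 2 — Component impedances:
  R: Z = R = 2200 Ω
  C: Z = 1/(jωC) = -j/(ω·C) = 0 - j515.1 Ω
Step 3 — Series combination: Z_total = R + C = 2200 - j515.1 Ω = 2259∠-13.2° Ω.
Step 4 — Power factor: PF = cos(φ) = Re(Z)/|Z| = 2200/2259.5 = 0.9737.
Step 5 — Type: Im(Z) = -515.1 ⇒ leading (phase φ = -13.2°).

PF = 0.9737 (leading, φ = -13.2°)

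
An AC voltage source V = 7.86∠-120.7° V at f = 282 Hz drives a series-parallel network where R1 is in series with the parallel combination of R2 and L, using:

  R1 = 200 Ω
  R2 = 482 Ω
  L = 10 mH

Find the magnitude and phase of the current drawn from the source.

Step 1 — Angular frequency: ω = 2π·f = 2π·282 = 1772 rad/s.
Step 2 — Component impedances:
  R1: Z = R = 200 Ω
  R2: Z = R = 482 Ω
  L: Z = jωL = j·1772·0.01 = 0 + j17.72 Ω
Step 3 — Parallel branch: R2 || L = 1/(1/R2 + 1/L) = 0.6505 + j17.69 Ω.
Step 4 — Series with R1: Z_total = R1 + (R2 || L) = 200.7 + j17.69 Ω = 201.4∠5.0° Ω.
Step 5 — Source phasor: V = 7.86∠-120.7° V = -4.013 - j6.758 V.
Step 6 — Ohm's law: I = V / Z_total = (-4.013 - j6.758) / (200.7 + j17.69) = -0.02279 - j0.03167 A.
Step 7 — Convert to polar: |I| = 0.03902 A, ∠I = -125.7°.

I = 0.03902∠-125.7° A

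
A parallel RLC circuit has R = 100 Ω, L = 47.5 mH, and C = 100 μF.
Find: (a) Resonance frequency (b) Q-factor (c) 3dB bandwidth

Step 1 — Resonance: ω₀ = 1/√(LC) = 1/√(0.0475·0.0001) = 458.8 rad/s.
Step 2 — f₀ = ω₀/(2π) = 73.03 Hz.
Step 3 — Parallel Q: Q = R/(ω₀L) = 100/(458.8·0.0475) = 4.588.
Step 4 — Bandwidth: Δω = ω₀/Q = 100 rad/s; BW = Δω/(2π) = 15.92 Hz.

(a) f₀ = 73.03 Hz  (b) Q = 4.588  (c) BW = 15.92 Hz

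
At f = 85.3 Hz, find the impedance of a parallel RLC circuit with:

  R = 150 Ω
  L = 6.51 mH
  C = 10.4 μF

Step 1 — Angular frequency: ω = 2π·f = 2π·85.3 = 536 rad/s.
Step 2 — Component impedances:
  R: Z = R = 150 Ω
  L: Z = jωL = j·536·0.00651 = 0 + j3.489 Ω
  C: Z = 1/(jωC) = -j/(ω·C) = 0 - j179.4 Ω
Step 3 — Parallel combination: 1/Z_total = 1/R + 1/L + 1/C; Z_total = 0.08436 + j3.556 Ω = 3.557∠88.6° Ω.

Z = 0.08436 + j3.556 Ω = 3.557∠88.6° Ω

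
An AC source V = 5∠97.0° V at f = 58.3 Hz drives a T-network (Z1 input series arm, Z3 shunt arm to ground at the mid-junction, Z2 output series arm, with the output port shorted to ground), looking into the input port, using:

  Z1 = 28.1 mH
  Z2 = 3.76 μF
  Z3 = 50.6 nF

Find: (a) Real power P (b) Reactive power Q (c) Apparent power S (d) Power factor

Step 1 — Angular frequency: ω = 2π·f = 2π·58.3 = 366.3 rad/s.
Step 2 — Component impedances:
  Z1: Z = jωL = j·366.3·0.0281 = 0 + j10.29 Ω
  Z2: Z = 1/(jωC) = -j/(ω·C) = 0 - j726 Ω
  Z3: Z = 1/(jωC) = -j/(ω·C) = 0 - j5.395e+04 Ω
Step 3 — With the output port shorted to ground, the output series arm Z2 runs from the junction to ground; the shunt arm Z3 also runs from the junction to ground. They appear in parallel: Z3 || Z2 = 0 - j716.4 Ω.
Step 4 — Series with input arm Z1: Z_in = Z1 + (Z3 || Z2) = 0 - j706.1 Ω = 706.1∠-90.0° Ω.
Step 5 — Source phasor: V = 5∠97.0° V = -0.6093 + j4.963 V.
Step 6 — Current: I = V / Z = -0.007028 - j0.000863 A = 0.007081∠-173.0° A.
Step 7 — Complex power: S = V·I* = 0 - j0.03541 VA.
Step 8 — Real power: P = Re(S) = 0 W.
Step 9 — Reactive power: Q = Im(S) = -0.03541 VAR.
Step 10 — Apparent power: |S| = 0.03541 VA.
Step 11 — Power factor: PF = P/|S| = 0 (leading).

(a) P = 0 W  (b) Q = -0.03541 VAR  (c) S = 0.03541 VA  (d) PF = 0 (leading)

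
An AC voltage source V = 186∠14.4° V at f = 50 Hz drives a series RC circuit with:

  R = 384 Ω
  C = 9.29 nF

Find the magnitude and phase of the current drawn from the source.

Step 1 — Angular frequency: ω = 2π·f = 2π·50 = 314.2 rad/s.
Step 2 — Component impedances:
  R: Z = R = 384 Ω
  C: Z = 1/(jωC) = -j/(ω·C) = 0 - j3.426e+05 Ω
Step 3 — Series combination: Z_total = R + C = 384 - j3.426e+05 Ω = 3.426e+05∠-89.9° Ω.
Step 4 — Source phasor: V = 186∠14.4° V = 180.2 + j46.26 V.
Step 5 — Ohm's law: I = V / Z_total = (180.2 + j46.26) / (384 - j3.426e+05) = -0.0001344 + j0.0005259 A.
Step 6 — Convert to polar: |I| = 0.0005428 A, ∠I = 104.3°.

I = 0.0005428∠104.3° A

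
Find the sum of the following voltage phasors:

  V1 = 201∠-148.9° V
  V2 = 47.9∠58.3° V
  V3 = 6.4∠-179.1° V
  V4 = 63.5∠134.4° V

Step 1 — Convert each phasor to rectangular form:
  V1 = 201·(cos(-148.9°) + j·sin(-148.9°)) = -172.1 - j103.8 V
  V2 = 47.9·(cos(58.3°) + j·sin(58.3°)) = 25.17 + j40.75 V
  V3 = 6.4·(cos(-179.1°) + j·sin(-179.1°)) = -6.399 - j0.1005 V
  V4 = 63.5·(cos(134.4°) + j·sin(134.4°)) = -44.43 + j45.37 V
Step 2 — Sum components: V_total = -197.8 - j17.8 V.
Step 3 — Convert to polar: |V_total| = 198.6 V, ∠V_total = -174.9°.

V_total = 198.6∠-174.9° V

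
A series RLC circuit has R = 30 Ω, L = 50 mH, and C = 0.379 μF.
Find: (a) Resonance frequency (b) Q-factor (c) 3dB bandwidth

Step 1 — Resonance condition Im(Z)=0 gives ω₀ = 1/√(LC).
Step 2 — ω₀ = 1/√(0.05·3.79e-07) = 7264 rad/s.
Step 3 — f₀ = ω₀/(2π) = 1156 Hz.
Step 4 — Series Q: Q = ω₀L/R = 7264·0.05/30 = 12.11.
Step 5 — 3dB bandwidth: Δω = ω₀/Q = 600 rad/s; BW = Δω/(2π) = 95.49 Hz.

(a) f₀ = 1156 Hz  (b) Q = 12.11  (c) BW = 95.49 Hz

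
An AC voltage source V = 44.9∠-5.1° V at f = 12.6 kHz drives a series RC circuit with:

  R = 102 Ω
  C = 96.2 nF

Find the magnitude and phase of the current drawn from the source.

Step 1 — Angular frequency: ω = 2π·f = 2π·1.26e+04 = 7.917e+04 rad/s.
Step 2 — Component impedances:
  R: Z = R = 102 Ω
  C: Z = 1/(jωC) = -j/(ω·C) = 0 - j131.3 Ω
Step 3 — Series combination: Z_total = R + C = 102 - j131.3 Ω = 166.3∠-52.2° Ω.
Step 4 — Source phasor: V = 44.9∠-5.1° V = 44.72 - j3.991 V.
Step 5 — Ohm's law: I = V / Z_total = (44.72 - j3.991) / (102 - j131.3) = 0.184 + j0.1977 A.
Step 6 — Convert to polar: |I| = 0.27 A, ∠I = 47.1°.

I = 0.27∠47.1° A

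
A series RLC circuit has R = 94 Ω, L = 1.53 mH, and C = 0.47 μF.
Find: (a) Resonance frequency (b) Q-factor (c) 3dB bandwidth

Step 1 — Resonance condition Im(Z)=0 gives ω₀ = 1/√(LC).
Step 2 — ω₀ = 1/√(0.00153·4.7e-07) = 3.729e+04 rad/s.
Step 3 — f₀ = ω₀/(2π) = 5935 Hz.
Step 4 — Series Q: Q = ω₀L/R = 3.729e+04·0.00153/94 = 0.607.
Step 5 — 3dB bandwidth: Δω = ω₀/Q = 6.144e+04 rad/s; BW = Δω/(2π) = 9778 Hz.

(a) f₀ = 5935 Hz  (b) Q = 0.607  (c) BW = 9778 Hz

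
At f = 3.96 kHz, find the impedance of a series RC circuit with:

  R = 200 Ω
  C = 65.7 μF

Step 1 — Angular frequency: ω = 2π·f = 2π·3960 = 2.488e+04 rad/s.
Step 2 — Component impedances:
  R: Z = R = 200 Ω
  C: Z = 1/(jωC) = -j/(ω·C) = 0 - j0.6117 Ω
Step 3 — Series combination: Z_total = R + C = 200 - j0.6117 Ω = 200∠-0.2° Ω.

Z = 200 - j0.6117 Ω = 200∠-0.2° Ω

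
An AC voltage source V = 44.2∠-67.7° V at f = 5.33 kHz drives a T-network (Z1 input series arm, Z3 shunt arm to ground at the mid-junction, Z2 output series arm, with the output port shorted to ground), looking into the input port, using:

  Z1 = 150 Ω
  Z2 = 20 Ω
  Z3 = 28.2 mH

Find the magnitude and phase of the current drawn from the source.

Step 1 — Angular frequency: ω = 2π·f = 2π·5330 = 3.349e+04 rad/s.
Step 2 — Component impedances:
  Z1: Z = R = 150 Ω
  Z2: Z = R = 20 Ω
  Z3: Z = jωL = j·3.349e+04·0.0282 = 0 + j944.4 Ω
Step 3 — With the output port shorted to ground, the output series arm Z2 runs from the junction to ground; the shunt arm Z3 also runs from the junction to ground. They appear in parallel: Z3 || Z2 = 19.99 + j0.4234 Ω.
Step 4 — Series with input arm Z1: Z_in = Z1 + (Z3 || Z2) = 170 + j0.4234 Ω = 170∠0.1° Ω.
Step 5 — Source phasor: V = 44.2∠-67.7° V = 16.77 - j40.89 V.
Step 6 — Ohm's law: I = V / Z_total = (16.77 - j40.89) / (170 + j0.4234) = 0.09806 - j0.2408 A.
Step 7 — Convert to polar: |I| = 0.26 A, ∠I = -67.8°.

I = 0.26∠-67.8° A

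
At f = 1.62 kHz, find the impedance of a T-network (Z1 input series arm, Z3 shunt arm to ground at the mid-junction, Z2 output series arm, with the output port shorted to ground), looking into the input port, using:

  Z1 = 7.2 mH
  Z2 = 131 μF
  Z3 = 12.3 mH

Step 1 — Angular frequency: ω = 2π·f = 2π·1620 = 1.018e+04 rad/s.
Step 2 — Component impedances:
  Z1: Z = jωL = j·1.018e+04·0.0072 = 0 + j73.29 Ω
  Z2: Z = 1/(jωC) = -j/(ω·C) = 0 - j0.75 Ω
  Z3: Z = jωL = j·1.018e+04·0.0123 = 0 + j125.2 Ω
Step 3 — With the output port shorted to ground, the output series arm Z2 runs from the junction to ground; the shunt arm Z3 also runs from the junction to ground. They appear in parallel: Z3 || Z2 = 0 - j0.7545 Ω.
Step 4 — Series with input arm Z1: Z_in = Z1 + (Z3 || Z2) = 0 + j72.53 Ω = 72.53∠90.0° Ω.

Z = 0 + j72.53 Ω = 72.53∠90.0° Ω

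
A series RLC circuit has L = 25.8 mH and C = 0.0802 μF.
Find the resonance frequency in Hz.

Step 1 — Resonance condition Im(Z)=0 gives ω₀ = 1/√(LC).
Step 2 — ω₀ = 1/√(0.0258·8.02e-08) = 2.198e+04 rad/s.
Step 3 — f₀ = ω₀/(2π) = 3499 Hz.

f₀ = 3499 Hz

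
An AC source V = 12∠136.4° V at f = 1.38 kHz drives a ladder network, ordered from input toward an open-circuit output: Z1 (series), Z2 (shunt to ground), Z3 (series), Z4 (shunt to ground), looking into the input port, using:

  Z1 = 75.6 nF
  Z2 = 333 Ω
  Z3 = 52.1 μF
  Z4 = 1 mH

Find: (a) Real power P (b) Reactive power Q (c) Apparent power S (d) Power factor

Step 1 — Angular frequency: ω = 2π·f = 2π·1380 = 8671 rad/s.
Step 2 — Component impedances:
  Z1: Z = 1/(jωC) = -j/(ω·C) = 0 - j1526 Ω
  Z2: Z = R = 333 Ω
  Z3: Z = 1/(jωC) = -j/(ω·C) = 0 - j2.214 Ω
  Z4: Z = jωL = j·8671·0.001 = 0 + j8.671 Ω
Step 3 — Ladder network (open output): work backward from the far end, alternating series and parallel combinations. Z_in = 0.1252 - j1519 Ω = 1519∠-90.0° Ω.
Step 4 — Source phasor: V = 12∠136.4° V = -8.69 + j8.275 V.
Step 5 — Current: I = V / Z = -0.005448 - j0.00572 A = 0.0079∠-133.6° A.
Step 6 — Complex power: S = V·I* = 7.811e-06 - j0.09479 VA.
Step 7 — Real power: P = Re(S) = 7.811e-06 W.
Step 8 — Reactive power: Q = Im(S) = -0.09479 VAR.
Step 9 — Apparent power: |S| = 0.09479 VA.
Step 10 — Power factor: PF = P/|S| = 8.239e-05 (leading).

(a) P = 7.811e-06 W  (b) Q = -0.09479 VAR  (c) S = 0.09479 VA  (d) PF = 8.239e-05 (leading)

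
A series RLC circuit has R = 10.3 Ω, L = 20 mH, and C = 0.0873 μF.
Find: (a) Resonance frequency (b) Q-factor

Step 1 — Resonance condition Im(Z)=0 gives ω₀ = 1/√(LC).
Step 2 — ω₀ = 1/√(0.02·8.73e-08) = 2.393e+04 rad/s.
Step 3 — f₀ = ω₀/(2π) = 3809 Hz.
Step 4 — Series Q: Q = ω₀L/R = 2.393e+04·0.02/10.3 = 46.47.

(a) f₀ = 3809 Hz  (b) Q = 46.47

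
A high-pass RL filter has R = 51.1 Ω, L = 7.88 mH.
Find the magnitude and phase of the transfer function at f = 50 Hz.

Step 1 — Angular frequency: ω = 2π·50 = 314.2 rad/s.
Step 2 — Transfer function: H(jω) = jωL/(R + jωL).
Step 3 — Numerator jωL = j·2.476; denominator R + jωL = 51.1 + j2.476.
Step 4 — H = 0.002341 + j0.04833.
Step 5 — Magnitude: |H| = 0.04839 (-26.3 dB); phase: φ = 87.2°.

|H| = 0.04839 (-26.3 dB), φ = 87.2°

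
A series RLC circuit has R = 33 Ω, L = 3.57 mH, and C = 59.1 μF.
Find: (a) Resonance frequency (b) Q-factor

Step 1 — Resonance condition Im(Z)=0 gives ω₀ = 1/√(LC).
Step 2 — ω₀ = 1/√(0.00357·5.91e-05) = 2177 rad/s.
Step 3 — f₀ = ω₀/(2π) = 346.5 Hz.
Step 4 — Series Q: Q = ω₀L/R = 2177·0.00357/33 = 0.2355.

(a) f₀ = 346.5 Hz  (b) Q = 0.2355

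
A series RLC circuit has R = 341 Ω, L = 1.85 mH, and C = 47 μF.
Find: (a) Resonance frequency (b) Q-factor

Step 1 — Resonance condition Im(Z)=0 gives ω₀ = 1/√(LC).
Step 2 — ω₀ = 1/√(0.00185·4.7e-05) = 3391 rad/s.
Step 3 — f₀ = ω₀/(2π) = 539.7 Hz.
Step 4 — Series Q: Q = ω₀L/R = 3391·0.00185/341 = 0.0184.

(a) f₀ = 539.7 Hz  (b) Q = 0.0184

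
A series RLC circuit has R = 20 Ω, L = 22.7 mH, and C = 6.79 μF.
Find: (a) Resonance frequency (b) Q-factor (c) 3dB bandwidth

Step 1 — Resonance: ω₀ = 1/√(LC) = 1/√(0.0227·6.79e-06) = 2547 rad/s.
Step 2 — f₀ = ω₀/(2π) = 405.4 Hz.
Step 3 — Series Q: Q = ω₀L/R = 2547·0.0227/20 = 2.891.
Step 4 — Bandwidth: Δω = ω₀/Q = 881.1 rad/s; BW = Δω/(2π) = 140.2 Hz.

(a) f₀ = 405.4 Hz  (b) Q = 2.891  (c) BW = 140.2 Hz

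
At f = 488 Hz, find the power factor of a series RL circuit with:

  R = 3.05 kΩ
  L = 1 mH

Step 1 — Angular frequency: ω = 2π·f = 2π·488 = 3066 rad/s.
Step 2 — Component impedances:
  R: Z = R = 3050 Ω
  L: Z = jωL = j·3066·0.001 = 0 + j3.066 Ω
Step 3 — Series combination: Z_total = R + L = 3050 + j3.066 Ω = 3050∠0.1° Ω.
Step 4 — Power factor: PF = cos(φ) = Re(Z)/|Z| = 3050/3050 = 1.
Step 5 — Type: Im(Z) = 3.066 ⇒ lagging (phase φ = 0.1°).

PF = 1 (lagging, φ = 0.1°)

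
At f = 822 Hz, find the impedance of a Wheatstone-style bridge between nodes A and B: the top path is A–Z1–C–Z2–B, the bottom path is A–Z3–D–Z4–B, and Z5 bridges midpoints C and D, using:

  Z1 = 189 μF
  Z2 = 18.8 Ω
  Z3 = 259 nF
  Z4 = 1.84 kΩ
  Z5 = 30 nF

Step 1 — Angular frequency: ω = 2π·f = 2π·822 = 5165 rad/s.
Step 2 — Component impedances:
  Z1: Z = 1/(jωC) = -j/(ω·C) = 0 - j1.024 Ω
  Z2: Z = R = 18.8 Ω
  Z3: Z = 1/(jωC) = -j/(ω·C) = 0 - j747.6 Ω
  Z4: Z = R = 1840 Ω
  Z5: Z = 1/(jωC) = -j/(ω·C) = 0 - j6454 Ω
Step 3 — Bridge requires nodal analysis (the Z5 bridge couples midpoints C and D, so the two paths cannot be reduced to a simple series/parallel combination). Setting node B to ground and injecting 1 A at node A, the 3-node admittance system at A, C, D solves to V_A = Z_AB = 18.63 - j1.068 Ω = 18.66∠-3.3° Ω.

Z = 18.63 - j1.068 Ω = 18.66∠-3.3° Ω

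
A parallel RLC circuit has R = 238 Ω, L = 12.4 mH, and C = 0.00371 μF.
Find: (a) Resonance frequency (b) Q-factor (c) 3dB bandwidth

Step 1 — Resonance: ω₀ = 1/√(LC) = 1/√(0.0124·3.71e-09) = 1.474e+05 rad/s.
Step 2 — f₀ = ω₀/(2π) = 2.347e+04 Hz.
Step 3 — Parallel Q: Q = R/(ω₀L) = 238/(1.474e+05·0.0124) = 0.1302.
Step 4 — Bandwidth: Δω = ω₀/Q = 1.133e+06 rad/s; BW = Δω/(2π) = 1.802e+05 Hz.

(a) f₀ = 2.347e+04 Hz  (b) Q = 0.1302  (c) BW = 1.802e+05 Hz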